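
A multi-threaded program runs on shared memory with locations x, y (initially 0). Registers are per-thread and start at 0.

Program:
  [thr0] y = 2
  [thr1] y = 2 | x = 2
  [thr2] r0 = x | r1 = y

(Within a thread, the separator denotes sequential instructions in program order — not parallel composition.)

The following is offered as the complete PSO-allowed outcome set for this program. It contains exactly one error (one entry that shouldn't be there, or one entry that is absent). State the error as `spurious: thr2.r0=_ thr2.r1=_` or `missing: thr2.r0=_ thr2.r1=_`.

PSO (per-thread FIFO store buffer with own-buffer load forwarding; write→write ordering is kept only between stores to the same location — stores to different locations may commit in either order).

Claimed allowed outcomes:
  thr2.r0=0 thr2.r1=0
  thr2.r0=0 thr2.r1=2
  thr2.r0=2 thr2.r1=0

outcome vector order: (thr2.r0,thr2.r1)
under PSO → 0/0; 0/2; 2/0; 2/2
PSO∖claimed = {2/2}

missing: thr2.r0=2 thr2.r1=2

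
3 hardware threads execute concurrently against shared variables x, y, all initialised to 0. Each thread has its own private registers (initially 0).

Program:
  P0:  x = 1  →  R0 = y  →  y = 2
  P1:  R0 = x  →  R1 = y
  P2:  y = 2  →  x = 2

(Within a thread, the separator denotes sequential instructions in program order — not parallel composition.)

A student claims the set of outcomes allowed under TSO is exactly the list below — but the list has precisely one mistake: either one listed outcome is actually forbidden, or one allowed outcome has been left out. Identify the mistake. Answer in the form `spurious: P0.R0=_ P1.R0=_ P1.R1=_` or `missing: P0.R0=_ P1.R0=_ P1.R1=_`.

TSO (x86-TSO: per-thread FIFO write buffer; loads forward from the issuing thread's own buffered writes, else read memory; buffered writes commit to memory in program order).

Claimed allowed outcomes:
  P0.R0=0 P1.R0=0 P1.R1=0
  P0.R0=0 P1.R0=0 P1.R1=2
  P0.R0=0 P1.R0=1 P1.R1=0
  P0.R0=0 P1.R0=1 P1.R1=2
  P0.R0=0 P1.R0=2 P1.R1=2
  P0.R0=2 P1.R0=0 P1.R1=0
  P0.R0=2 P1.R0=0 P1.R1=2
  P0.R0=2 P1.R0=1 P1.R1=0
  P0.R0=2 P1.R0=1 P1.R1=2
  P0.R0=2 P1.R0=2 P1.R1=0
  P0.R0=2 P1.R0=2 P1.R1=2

spurious: P0.R0=2 P1.R0=2 P1.R1=0

outcome vector order: (P0.R0,P1.R0,P1.R1)
TSO: 10 outcomes — {(0,0,0); (0,0,2); (0,1,0); (0,1,2); (0,2,2); (2,0,0); (2,0,2); (2,1,0); (2,1,2); (2,2,2)}
claimed∖TSO = {(2,2,0)}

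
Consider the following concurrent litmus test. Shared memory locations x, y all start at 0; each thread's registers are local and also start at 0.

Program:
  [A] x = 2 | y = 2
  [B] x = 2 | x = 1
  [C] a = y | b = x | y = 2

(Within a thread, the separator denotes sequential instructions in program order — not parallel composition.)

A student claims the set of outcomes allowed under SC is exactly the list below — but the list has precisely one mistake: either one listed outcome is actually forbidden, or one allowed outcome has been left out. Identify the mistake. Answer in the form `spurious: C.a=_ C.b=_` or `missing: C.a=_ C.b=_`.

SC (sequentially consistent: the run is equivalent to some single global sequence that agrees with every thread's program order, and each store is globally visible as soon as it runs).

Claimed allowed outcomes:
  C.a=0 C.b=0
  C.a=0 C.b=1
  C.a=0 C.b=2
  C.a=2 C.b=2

outcome vector order: (C.a,C.b)
SC (5): <0 0> <0 1> <0 2> <2 1> <2 2>
SC∖claimed = {<2 1>}

missing: C.a=2 C.b=1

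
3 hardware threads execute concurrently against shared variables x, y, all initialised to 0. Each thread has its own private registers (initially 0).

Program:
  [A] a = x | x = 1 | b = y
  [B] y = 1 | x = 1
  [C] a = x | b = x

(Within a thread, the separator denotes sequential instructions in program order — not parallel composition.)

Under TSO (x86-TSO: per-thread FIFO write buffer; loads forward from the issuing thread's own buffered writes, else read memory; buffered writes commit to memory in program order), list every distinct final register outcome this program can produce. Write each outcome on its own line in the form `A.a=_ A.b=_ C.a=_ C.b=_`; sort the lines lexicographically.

outcome vector order: (A.a,A.b,C.a,C.b)
|TSO outcomes| = 9

A.a=0 A.b=0 C.a=0 C.b=0
A.a=0 A.b=0 C.a=0 C.b=1
A.a=0 A.b=0 C.a=1 C.b=1
A.a=0 A.b=1 C.a=0 C.b=0
A.a=0 A.b=1 C.a=0 C.b=1
A.a=0 A.b=1 C.a=1 C.b=1
A.a=1 A.b=1 C.a=0 C.b=0
A.a=1 A.b=1 C.a=0 C.b=1
A.a=1 A.b=1 C.a=1 C.b=1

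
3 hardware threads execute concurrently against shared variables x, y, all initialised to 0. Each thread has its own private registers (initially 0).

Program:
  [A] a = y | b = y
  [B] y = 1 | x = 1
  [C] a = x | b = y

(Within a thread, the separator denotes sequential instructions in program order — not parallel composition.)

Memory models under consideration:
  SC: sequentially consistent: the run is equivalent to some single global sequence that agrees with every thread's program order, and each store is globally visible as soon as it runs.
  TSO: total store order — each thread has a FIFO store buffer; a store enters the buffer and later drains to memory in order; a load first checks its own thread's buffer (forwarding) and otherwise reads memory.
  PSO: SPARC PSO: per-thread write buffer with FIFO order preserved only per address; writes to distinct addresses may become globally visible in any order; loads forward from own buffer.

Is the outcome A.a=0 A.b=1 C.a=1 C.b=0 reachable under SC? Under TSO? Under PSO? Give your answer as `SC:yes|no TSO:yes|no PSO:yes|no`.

outcome vector order: (A.a,A.b,C.a,C.b)
[SC] allowed = {0000, 0001, 0011, 0100, 0101, 0111, 1100, 1101, 1111}
[TSO] allowed = {0000, 0001, 0011, 0100, 0101, 0111, 1100, 1101, 1111}
[PSO] allowed = {0000, 0001, 0010, 0011, 0100, 0101, 0110, 0111, 1100, 1101, 1110, 1111}
target 0110 ∈ {PSO}

SC:no TSO:no PSO:yes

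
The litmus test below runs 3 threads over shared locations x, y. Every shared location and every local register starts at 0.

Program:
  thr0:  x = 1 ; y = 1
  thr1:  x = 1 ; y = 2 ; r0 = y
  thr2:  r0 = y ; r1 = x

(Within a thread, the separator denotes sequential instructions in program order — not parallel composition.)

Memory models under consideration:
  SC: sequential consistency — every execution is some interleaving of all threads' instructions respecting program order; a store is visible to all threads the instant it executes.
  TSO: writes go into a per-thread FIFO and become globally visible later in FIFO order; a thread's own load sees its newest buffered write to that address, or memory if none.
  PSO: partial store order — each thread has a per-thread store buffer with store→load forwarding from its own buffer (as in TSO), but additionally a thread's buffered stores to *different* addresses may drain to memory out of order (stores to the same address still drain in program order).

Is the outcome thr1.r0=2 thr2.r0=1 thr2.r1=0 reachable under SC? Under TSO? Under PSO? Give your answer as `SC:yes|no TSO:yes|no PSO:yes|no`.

outcome vector order: (thr1.r0,thr2.r0,thr2.r1)
under SC → 1/0/0 1/0/1 1/1/1 1/2/1 2/0/0 2/0/1 2/1/1 2/2/1
under TSO → 1/0/0 1/0/1 1/1/1 1/2/1 2/0/0 2/0/1 2/1/1 2/2/1
under PSO → 1/0/0 1/0/1 1/1/0 1/1/1 1/2/0 1/2/1 2/0/0 2/0/1 2/1/0 2/1/1 2/2/0 2/2/1
target 2/1/0 ∈ {PSO}

SC:no TSO:no PSO:yes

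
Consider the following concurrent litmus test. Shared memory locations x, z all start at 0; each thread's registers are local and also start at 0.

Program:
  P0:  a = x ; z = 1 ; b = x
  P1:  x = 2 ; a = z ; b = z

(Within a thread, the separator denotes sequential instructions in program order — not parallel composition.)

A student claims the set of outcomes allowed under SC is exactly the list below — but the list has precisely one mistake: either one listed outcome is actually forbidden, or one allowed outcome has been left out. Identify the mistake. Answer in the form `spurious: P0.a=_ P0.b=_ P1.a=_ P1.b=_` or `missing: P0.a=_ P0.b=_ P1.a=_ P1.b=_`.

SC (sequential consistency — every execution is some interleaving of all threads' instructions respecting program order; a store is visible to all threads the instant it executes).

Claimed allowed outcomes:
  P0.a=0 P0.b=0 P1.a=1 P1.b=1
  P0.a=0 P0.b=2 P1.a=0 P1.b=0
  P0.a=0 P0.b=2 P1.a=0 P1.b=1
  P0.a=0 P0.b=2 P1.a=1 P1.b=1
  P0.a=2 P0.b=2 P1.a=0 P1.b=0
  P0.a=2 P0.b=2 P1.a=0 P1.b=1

outcome vector order: (P0.a,P0.b,P1.a,P1.b)
SC: 7 outcomes — {(0,0,1,1) (0,2,0,0) (0,2,0,1) (0,2,1,1) (2,2,0,0) (2,2,0,1) (2,2,1,1)}
SC∖claimed = {(2,2,1,1)}

missing: P0.a=2 P0.b=2 P1.a=1 P1.b=1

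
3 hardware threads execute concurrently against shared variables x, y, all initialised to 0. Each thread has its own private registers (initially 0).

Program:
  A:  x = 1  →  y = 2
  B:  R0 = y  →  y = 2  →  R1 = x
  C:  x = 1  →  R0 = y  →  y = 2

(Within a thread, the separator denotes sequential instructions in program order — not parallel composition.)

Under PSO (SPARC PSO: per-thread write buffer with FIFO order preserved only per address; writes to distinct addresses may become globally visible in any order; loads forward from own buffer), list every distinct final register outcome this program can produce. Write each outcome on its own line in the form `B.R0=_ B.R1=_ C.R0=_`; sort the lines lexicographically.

B.R0=0 B.R1=0 C.R0=0
B.R0=0 B.R1=0 C.R0=2
B.R0=0 B.R1=1 C.R0=0
B.R0=0 B.R1=1 C.R0=2
B.R0=2 B.R1=0 C.R0=0
B.R0=2 B.R1=0 C.R0=2
B.R0=2 B.R1=1 C.R0=0
B.R0=2 B.R1=1 C.R0=2

outcome vector order: (B.R0,B.R1,C.R0)
|PSO outcomes| = 8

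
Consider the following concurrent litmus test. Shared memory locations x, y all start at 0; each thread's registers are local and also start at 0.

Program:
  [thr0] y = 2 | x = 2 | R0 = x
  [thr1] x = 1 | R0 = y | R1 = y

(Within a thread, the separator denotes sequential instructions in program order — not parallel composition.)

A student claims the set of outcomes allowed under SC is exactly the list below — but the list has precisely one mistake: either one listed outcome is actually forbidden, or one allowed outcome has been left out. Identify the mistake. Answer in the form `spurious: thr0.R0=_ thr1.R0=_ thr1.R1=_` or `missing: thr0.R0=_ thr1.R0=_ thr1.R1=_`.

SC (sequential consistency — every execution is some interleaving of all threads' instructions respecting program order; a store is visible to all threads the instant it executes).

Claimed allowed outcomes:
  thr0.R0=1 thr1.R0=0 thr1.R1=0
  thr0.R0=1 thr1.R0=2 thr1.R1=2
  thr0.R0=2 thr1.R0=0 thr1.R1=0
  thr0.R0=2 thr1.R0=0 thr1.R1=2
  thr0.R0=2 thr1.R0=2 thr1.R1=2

outcome vector order: (thr0.R0,thr1.R0,thr1.R1)
SC: 4 outcomes — {(1,2,2), (2,0,0), (2,0,2), (2,2,2)}
claimed∖SC = {(1,0,0)}

spurious: thr0.R0=1 thr1.R0=0 thr1.R1=0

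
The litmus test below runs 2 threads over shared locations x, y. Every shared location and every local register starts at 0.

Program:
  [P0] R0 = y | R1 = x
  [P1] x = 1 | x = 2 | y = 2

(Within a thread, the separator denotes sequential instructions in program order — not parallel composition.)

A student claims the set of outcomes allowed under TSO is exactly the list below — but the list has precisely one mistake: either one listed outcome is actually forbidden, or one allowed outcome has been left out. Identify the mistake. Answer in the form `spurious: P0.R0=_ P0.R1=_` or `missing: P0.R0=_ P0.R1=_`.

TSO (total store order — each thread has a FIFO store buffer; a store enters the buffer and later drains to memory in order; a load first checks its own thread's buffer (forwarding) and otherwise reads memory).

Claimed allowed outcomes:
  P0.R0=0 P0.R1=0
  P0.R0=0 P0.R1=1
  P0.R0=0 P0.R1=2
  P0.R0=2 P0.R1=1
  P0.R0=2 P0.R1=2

spurious: P0.R0=2 P0.R1=1

outcome vector order: (P0.R0,P0.R1)
[TSO] allowed = {0/0 0/1 0/2 2/2}
claimed∖TSO = {2/1}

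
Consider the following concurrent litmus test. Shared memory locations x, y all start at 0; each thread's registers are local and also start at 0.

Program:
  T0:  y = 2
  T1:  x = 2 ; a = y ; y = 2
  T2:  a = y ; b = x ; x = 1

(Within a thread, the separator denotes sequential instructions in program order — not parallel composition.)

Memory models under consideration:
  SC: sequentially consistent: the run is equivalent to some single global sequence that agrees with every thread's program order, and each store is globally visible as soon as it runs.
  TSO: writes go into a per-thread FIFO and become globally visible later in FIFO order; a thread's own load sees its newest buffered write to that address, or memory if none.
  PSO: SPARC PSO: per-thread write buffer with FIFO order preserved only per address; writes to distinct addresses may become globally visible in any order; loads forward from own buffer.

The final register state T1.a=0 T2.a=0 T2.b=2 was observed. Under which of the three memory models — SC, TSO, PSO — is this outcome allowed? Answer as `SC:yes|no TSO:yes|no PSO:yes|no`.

outcome vector order: (T1.a,T2.a,T2.b)
SC: 7 outcomes — {0/0/0, 0/0/2, 0/2/2, 2/0/0, 2/0/2, 2/2/0, 2/2/2}
TSO: 8 outcomes — {0/0/0, 0/0/2, 0/2/0, 0/2/2, 2/0/0, 2/0/2, 2/2/0, 2/2/2}
PSO: 8 outcomes — {0/0/0, 0/0/2, 0/2/0, 0/2/2, 2/0/0, 2/0/2, 2/2/0, 2/2/2}
target 0/0/2 ∈ {SC,TSO,PSO}

SC:yes TSO:yes PSO:yes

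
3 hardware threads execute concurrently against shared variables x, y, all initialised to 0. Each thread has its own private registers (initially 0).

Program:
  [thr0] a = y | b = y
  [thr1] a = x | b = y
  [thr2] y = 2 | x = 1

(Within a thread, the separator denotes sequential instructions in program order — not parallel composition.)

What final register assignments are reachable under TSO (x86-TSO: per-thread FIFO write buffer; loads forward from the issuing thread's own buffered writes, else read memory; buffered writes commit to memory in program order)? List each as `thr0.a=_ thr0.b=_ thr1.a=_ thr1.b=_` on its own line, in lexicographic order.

thr0.a=0 thr0.b=0 thr1.a=0 thr1.b=0
thr0.a=0 thr0.b=0 thr1.a=0 thr1.b=2
thr0.a=0 thr0.b=0 thr1.a=1 thr1.b=2
thr0.a=0 thr0.b=2 thr1.a=0 thr1.b=0
thr0.a=0 thr0.b=2 thr1.a=0 thr1.b=2
thr0.a=0 thr0.b=2 thr1.a=1 thr1.b=2
thr0.a=2 thr0.b=2 thr1.a=0 thr1.b=0
thr0.a=2 thr0.b=2 thr1.a=0 thr1.b=2
thr0.a=2 thr0.b=2 thr1.a=1 thr1.b=2

outcome vector order: (thr0.a,thr0.b,thr1.a,thr1.b)
|TSO outcomes| = 9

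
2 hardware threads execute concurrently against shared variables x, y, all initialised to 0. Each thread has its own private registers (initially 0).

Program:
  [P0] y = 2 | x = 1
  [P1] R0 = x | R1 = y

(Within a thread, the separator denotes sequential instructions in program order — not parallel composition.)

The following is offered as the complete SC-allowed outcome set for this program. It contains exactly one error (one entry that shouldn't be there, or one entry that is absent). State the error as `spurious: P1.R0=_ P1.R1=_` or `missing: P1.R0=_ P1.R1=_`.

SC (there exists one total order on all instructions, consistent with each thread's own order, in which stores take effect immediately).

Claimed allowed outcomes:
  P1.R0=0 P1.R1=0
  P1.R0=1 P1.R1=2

outcome vector order: (P1.R0,P1.R1)
[SC] allowed = {0/0, 0/2, 1/2}
SC∖claimed = {0/2}

missing: P1.R0=0 P1.R1=2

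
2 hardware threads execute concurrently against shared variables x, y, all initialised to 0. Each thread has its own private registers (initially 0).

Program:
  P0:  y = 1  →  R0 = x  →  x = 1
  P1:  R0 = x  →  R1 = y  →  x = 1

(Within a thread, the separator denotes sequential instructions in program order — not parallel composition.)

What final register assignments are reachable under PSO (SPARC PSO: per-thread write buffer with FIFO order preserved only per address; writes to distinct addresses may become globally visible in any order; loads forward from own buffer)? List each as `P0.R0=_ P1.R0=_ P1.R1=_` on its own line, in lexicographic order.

outcome vector order: (P0.R0,P1.R0,P1.R1)
|PSO outcomes| = 6

P0.R0=0 P1.R0=0 P1.R1=0
P0.R0=0 P1.R0=0 P1.R1=1
P0.R0=0 P1.R0=1 P1.R1=0
P0.R0=0 P1.R0=1 P1.R1=1
P0.R0=1 P1.R0=0 P1.R1=0
P0.R0=1 P1.R0=0 P1.R1=1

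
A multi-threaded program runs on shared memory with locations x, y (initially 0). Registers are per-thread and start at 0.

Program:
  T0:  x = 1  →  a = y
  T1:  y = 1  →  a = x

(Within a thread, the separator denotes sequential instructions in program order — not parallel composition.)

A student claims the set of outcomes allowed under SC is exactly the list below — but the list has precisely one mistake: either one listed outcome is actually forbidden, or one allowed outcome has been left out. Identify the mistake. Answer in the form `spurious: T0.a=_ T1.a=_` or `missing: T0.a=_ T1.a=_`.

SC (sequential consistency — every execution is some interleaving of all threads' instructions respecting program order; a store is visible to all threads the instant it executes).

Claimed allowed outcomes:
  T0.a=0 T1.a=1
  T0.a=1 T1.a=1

missing: T0.a=1 T1.a=0

outcome vector order: (T0.a,T1.a)
under SC → (0,1); (1,0); (1,1)
SC∖claimed = {(1,0)}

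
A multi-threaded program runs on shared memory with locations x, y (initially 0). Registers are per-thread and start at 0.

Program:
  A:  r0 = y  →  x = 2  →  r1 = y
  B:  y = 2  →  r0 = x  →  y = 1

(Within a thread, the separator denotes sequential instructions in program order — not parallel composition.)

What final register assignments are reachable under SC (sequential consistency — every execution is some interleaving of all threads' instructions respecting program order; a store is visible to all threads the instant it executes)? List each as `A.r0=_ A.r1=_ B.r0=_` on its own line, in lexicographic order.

A.r0=0 A.r1=0 B.r0=2
A.r0=0 A.r1=1 B.r0=0
A.r0=0 A.r1=1 B.r0=2
A.r0=0 A.r1=2 B.r0=0
A.r0=0 A.r1=2 B.r0=2
A.r0=1 A.r1=1 B.r0=0
A.r0=2 A.r1=1 B.r0=0
A.r0=2 A.r1=1 B.r0=2
A.r0=2 A.r1=2 B.r0=0
A.r0=2 A.r1=2 B.r0=2

outcome vector order: (A.r0,A.r1,B.r0)
|SC outcomes| = 10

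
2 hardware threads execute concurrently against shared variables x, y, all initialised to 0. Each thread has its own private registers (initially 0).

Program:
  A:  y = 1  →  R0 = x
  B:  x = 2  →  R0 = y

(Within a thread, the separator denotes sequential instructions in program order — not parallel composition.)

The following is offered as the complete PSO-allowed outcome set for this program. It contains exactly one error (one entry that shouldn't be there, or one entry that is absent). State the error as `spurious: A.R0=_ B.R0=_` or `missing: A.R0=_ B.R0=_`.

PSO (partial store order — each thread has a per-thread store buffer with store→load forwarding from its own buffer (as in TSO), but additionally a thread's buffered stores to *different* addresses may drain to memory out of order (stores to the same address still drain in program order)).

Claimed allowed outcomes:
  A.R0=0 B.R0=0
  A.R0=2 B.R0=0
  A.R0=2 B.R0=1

outcome vector order: (A.R0,B.R0)
PSO (4): 0/0; 0/1; 2/0; 2/1
PSO∖claimed = {0/1}

missing: A.R0=0 B.R0=1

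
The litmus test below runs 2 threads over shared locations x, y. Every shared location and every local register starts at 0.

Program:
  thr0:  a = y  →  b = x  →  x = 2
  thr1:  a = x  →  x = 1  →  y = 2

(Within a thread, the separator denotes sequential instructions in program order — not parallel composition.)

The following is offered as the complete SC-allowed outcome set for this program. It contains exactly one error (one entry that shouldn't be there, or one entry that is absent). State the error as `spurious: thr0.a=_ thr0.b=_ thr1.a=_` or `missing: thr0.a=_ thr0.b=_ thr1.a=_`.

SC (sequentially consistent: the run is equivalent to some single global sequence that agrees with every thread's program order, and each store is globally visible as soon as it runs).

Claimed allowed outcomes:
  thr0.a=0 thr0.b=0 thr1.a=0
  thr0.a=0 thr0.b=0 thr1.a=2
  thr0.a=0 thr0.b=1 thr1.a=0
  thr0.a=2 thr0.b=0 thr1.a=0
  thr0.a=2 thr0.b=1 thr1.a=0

spurious: thr0.a=2 thr0.b=0 thr1.a=0

outcome vector order: (thr0.a,thr0.b,thr1.a)
under SC → 000, 002, 010, 210
claimed∖SC = {200}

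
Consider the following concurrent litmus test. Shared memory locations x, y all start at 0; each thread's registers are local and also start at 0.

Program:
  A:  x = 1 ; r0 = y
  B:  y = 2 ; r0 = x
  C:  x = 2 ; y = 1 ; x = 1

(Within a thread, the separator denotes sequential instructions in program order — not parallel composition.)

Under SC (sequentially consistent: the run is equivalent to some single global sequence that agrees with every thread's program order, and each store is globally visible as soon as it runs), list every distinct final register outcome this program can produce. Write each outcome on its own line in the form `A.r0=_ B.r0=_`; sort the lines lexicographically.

A.r0=0 B.r0=1
A.r0=0 B.r0=2
A.r0=1 B.r0=0
A.r0=1 B.r0=1
A.r0=1 B.r0=2
A.r0=2 B.r0=0
A.r0=2 B.r0=1
A.r0=2 B.r0=2

outcome vector order: (A.r0,B.r0)
|SC outcomes| = 8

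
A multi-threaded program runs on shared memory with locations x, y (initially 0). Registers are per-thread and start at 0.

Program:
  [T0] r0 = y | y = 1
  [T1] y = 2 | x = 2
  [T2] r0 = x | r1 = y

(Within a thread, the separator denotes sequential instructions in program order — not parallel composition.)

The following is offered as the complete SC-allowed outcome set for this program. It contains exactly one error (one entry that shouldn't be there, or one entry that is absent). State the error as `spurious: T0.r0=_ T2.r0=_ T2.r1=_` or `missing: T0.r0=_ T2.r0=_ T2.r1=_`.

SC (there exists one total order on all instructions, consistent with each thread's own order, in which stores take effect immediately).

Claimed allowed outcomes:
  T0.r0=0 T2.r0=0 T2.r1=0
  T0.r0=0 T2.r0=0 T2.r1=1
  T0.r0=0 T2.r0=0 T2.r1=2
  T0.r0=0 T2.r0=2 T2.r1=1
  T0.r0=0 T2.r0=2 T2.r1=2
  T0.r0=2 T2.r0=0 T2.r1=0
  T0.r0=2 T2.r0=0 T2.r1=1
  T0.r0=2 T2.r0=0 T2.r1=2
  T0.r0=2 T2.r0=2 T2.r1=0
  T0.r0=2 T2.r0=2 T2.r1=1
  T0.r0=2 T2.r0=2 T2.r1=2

outcome vector order: (T0.r0,T2.r0,T2.r1)
SC: 10 outcomes — {(0,0,0); (0,0,1); (0,0,2); (0,2,1); (0,2,2); (2,0,0); (2,0,1); (2,0,2); (2,2,1); (2,2,2)}
claimed∖SC = {(2,2,0)}

spurious: T0.r0=2 T2.r0=2 T2.r1=0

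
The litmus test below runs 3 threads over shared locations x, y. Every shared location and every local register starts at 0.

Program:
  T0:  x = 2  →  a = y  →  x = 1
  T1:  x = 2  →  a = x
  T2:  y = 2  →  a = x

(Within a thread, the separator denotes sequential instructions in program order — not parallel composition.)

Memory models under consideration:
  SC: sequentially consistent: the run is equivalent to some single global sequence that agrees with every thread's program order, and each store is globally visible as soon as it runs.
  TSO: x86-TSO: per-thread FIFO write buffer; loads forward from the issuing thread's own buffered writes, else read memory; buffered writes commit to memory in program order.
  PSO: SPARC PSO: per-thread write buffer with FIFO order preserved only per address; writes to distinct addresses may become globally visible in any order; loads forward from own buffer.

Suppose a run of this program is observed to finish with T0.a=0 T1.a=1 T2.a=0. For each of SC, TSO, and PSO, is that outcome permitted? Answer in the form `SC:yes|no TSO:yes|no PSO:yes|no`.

SC:no TSO:yes PSO:yes

outcome vector order: (T0.a,T1.a,T2.a)
SC (10): <0 1 1>, <0 1 2>, <0 2 1>, <0 2 2>, <2 1 0>, <2 1 1>, <2 1 2>, <2 2 0>, <2 2 1>, <2 2 2>
TSO (12): <0 1 0>, <0 1 1>, <0 1 2>, <0 2 0>, <0 2 1>, <0 2 2>, <2 1 0>, <2 1 1>, <2 1 2>, <2 2 0>, <2 2 1>, <2 2 2>
PSO (12): <0 1 0>, <0 1 1>, <0 1 2>, <0 2 0>, <0 2 1>, <0 2 2>, <2 1 0>, <2 1 1>, <2 1 2>, <2 2 0>, <2 2 1>, <2 2 2>
target <0 1 0> ∈ {TSO,PSO}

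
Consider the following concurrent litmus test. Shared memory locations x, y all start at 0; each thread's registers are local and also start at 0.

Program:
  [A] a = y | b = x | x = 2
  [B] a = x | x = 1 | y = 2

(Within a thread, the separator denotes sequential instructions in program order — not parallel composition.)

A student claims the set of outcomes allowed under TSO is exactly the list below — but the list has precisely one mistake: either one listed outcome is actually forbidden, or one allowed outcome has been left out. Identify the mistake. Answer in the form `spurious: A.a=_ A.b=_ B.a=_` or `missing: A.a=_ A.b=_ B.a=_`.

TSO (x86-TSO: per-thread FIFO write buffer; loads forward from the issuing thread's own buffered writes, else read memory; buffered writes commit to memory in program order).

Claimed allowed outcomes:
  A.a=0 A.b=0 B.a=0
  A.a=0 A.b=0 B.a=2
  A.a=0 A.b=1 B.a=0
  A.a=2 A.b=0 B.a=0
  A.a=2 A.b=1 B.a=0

spurious: A.a=2 A.b=0 B.a=0

outcome vector order: (A.a,A.b,B.a)
under TSO → <0 0 0>; <0 0 2>; <0 1 0>; <2 1 0>
claimed∖TSO = {<2 0 0>}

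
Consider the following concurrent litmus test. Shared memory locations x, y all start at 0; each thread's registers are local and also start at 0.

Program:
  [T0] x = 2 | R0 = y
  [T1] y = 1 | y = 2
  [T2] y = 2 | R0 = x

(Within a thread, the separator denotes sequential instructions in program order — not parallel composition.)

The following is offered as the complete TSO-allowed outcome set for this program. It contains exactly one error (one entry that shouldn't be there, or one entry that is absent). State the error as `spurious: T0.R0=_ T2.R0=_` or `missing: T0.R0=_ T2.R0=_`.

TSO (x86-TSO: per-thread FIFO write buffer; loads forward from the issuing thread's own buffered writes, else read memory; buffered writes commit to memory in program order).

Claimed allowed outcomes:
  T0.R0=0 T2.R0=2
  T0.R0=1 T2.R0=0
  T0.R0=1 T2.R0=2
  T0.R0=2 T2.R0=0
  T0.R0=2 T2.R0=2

missing: T0.R0=0 T2.R0=0

outcome vector order: (T0.R0,T2.R0)
under TSO → <0 0>; <0 2>; <1 0>; <1 2>; <2 0>; <2 2>
TSO∖claimed = {<0 0>}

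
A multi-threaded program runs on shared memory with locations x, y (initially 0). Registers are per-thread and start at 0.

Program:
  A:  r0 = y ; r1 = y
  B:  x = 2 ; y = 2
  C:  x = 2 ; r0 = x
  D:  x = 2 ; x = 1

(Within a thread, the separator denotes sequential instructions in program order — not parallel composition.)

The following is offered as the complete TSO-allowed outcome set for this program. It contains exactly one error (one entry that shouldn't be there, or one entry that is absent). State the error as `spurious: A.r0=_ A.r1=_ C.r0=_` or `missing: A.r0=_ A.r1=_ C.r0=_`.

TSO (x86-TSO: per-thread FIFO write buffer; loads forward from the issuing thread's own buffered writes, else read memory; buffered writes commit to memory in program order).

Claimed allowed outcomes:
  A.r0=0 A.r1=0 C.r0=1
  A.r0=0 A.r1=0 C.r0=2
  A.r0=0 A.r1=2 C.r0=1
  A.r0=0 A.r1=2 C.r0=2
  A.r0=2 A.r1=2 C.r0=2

outcome vector order: (A.r0,A.r1,C.r0)
TSO: 6 outcomes — {(0,0,1); (0,0,2); (0,2,1); (0,2,2); (2,2,1); (2,2,2)}
TSO∖claimed = {(2,2,1)}

missing: A.r0=2 A.r1=2 C.r0=1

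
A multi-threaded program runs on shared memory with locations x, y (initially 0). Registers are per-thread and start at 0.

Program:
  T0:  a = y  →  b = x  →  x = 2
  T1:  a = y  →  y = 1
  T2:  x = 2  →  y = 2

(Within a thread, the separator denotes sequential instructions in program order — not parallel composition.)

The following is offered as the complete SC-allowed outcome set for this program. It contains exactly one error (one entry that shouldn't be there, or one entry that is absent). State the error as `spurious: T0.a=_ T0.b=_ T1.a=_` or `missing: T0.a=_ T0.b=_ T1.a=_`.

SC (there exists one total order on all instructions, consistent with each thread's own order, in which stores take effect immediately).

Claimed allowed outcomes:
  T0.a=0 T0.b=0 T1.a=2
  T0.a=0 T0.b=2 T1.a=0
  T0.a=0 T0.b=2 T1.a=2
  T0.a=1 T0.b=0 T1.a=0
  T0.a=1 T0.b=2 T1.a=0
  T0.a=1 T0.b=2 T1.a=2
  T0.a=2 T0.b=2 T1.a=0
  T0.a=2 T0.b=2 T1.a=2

outcome vector order: (T0.a,T0.b,T1.a)
SC (9): (0,0,0) (0,0,2) (0,2,0) (0,2,2) (1,0,0) (1,2,0) (1,2,2) (2,2,0) (2,2,2)
SC∖claimed = {(0,0,0)}

missing: T0.a=0 T0.b=0 T1.a=0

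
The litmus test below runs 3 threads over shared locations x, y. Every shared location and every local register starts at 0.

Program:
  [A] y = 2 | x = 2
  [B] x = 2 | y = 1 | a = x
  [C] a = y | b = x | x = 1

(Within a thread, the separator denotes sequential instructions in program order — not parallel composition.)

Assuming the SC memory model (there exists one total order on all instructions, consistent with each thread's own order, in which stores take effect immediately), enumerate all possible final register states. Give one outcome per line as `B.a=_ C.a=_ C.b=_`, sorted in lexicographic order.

outcome vector order: (B.a,C.a,C.b)
|SC outcomes| = 10

B.a=1 C.a=0 C.b=0
B.a=1 C.a=0 C.b=2
B.a=1 C.a=1 C.b=2
B.a=1 C.a=2 C.b=0
B.a=1 C.a=2 C.b=2
B.a=2 C.a=0 C.b=0
B.a=2 C.a=0 C.b=2
B.a=2 C.a=1 C.b=2
B.a=2 C.a=2 C.b=0
B.a=2 C.a=2 C.b=2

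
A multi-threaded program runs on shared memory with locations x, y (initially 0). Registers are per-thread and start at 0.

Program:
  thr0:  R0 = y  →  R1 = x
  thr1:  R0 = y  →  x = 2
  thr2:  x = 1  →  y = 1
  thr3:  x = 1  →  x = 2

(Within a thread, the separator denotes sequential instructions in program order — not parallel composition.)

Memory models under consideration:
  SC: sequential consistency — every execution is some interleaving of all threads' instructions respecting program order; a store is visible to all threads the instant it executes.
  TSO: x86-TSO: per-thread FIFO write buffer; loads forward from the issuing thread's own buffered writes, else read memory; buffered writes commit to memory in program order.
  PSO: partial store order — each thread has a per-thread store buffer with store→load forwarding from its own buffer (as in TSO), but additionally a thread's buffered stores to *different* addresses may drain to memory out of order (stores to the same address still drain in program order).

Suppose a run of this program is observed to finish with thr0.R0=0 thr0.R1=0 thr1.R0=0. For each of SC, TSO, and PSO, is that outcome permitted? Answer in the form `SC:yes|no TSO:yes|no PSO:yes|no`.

outcome vector order: (thr0.R0,thr0.R1,thr1.R0)
SC (10): (0,0,0) (0,0,1) (0,1,0) (0,1,1) (0,2,0) (0,2,1) (1,1,0) (1,1,1) (1,2,0) (1,2,1)
TSO (10): (0,0,0) (0,0,1) (0,1,0) (0,1,1) (0,2,0) (0,2,1) (1,1,0) (1,1,1) (1,2,0) (1,2,1)
PSO (12): (0,0,0) (0,0,1) (0,1,0) (0,1,1) (0,2,0) (0,2,1) (1,0,0) (1,0,1) (1,1,0) (1,1,1) (1,2,0) (1,2,1)
target (0,0,0) ∈ {SC,TSO,PSO}

SC:yes TSO:yes PSO:yes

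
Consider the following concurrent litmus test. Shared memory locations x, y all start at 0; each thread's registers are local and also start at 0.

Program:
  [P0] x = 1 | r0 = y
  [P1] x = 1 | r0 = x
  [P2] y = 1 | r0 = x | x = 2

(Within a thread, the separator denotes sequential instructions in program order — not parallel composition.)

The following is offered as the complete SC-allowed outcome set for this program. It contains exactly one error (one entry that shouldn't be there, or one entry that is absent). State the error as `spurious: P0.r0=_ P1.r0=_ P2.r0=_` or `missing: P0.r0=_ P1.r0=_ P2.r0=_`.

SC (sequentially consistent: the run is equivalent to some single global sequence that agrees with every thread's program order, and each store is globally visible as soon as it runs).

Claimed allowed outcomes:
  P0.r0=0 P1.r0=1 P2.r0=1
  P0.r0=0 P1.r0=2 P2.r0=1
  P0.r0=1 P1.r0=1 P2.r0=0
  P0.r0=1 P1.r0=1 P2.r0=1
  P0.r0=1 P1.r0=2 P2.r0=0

outcome vector order: (P0.r0,P1.r0,P2.r0)
SC (6): (0,1,1), (0,2,1), (1,1,0), (1,1,1), (1,2,0), (1,2,1)
SC∖claimed = {(1,2,1)}

missing: P0.r0=1 P1.r0=2 P2.r0=1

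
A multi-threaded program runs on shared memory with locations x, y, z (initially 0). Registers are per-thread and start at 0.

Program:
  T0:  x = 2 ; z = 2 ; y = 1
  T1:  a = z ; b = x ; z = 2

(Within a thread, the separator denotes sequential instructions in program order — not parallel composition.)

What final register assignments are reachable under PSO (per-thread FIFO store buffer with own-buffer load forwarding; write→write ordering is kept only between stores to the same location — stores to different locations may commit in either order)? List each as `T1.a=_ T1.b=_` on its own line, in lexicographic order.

outcome vector order: (T1.a,T1.b)
|PSO outcomes| = 4

T1.a=0 T1.b=0
T1.a=0 T1.b=2
T1.a=2 T1.b=0
T1.a=2 T1.b=2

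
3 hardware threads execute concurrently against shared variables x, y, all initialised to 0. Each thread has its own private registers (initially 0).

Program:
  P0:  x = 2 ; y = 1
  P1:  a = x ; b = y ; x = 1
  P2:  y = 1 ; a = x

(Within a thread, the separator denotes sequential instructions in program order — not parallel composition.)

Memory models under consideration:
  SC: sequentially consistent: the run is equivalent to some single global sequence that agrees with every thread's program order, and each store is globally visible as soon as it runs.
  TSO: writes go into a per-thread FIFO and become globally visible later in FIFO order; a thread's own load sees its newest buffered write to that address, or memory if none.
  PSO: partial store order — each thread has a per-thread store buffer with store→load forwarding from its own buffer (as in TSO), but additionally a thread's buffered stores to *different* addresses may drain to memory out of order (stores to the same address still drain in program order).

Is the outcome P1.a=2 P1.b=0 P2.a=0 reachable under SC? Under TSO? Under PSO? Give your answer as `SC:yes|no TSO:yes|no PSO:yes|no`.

outcome vector order: (P1.a,P1.b,P2.a)
SC: 11 outcomes — {000 001 002 010 011 012 201 202 210 211 212}
TSO: 12 outcomes — {000 001 002 010 011 012 200 201 202 210 211 212}
PSO: 12 outcomes — {000 001 002 010 011 012 200 201 202 210 211 212}
target 200 ∈ {TSO,PSO}

SC:no TSO:yes PSO:yes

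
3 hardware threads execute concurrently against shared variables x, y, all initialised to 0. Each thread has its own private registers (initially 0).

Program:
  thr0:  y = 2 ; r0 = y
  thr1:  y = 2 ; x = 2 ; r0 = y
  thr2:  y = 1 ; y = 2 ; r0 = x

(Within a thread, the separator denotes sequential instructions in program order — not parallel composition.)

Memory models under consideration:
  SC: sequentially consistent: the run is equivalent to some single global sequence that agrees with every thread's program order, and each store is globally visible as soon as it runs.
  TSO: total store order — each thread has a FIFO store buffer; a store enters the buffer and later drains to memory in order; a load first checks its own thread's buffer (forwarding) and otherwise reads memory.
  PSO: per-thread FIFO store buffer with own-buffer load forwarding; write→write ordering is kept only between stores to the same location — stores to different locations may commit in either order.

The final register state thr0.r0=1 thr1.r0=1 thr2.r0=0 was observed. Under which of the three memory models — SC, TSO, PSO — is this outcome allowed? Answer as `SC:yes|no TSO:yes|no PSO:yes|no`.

outcome vector order: (thr0.r0,thr1.r0,thr2.r0)
SC: 6 outcomes — {1/1/2 1/2/0 1/2/2 2/1/2 2/2/0 2/2/2}
TSO: 8 outcomes — {1/1/0 1/1/2 1/2/0 1/2/2 2/1/0 2/1/2 2/2/0 2/2/2}
PSO: 8 outcomes — {1/1/0 1/1/2 1/2/0 1/2/2 2/1/0 2/1/2 2/2/0 2/2/2}
target 1/1/0 ∈ {TSO,PSO}

SC:no TSO:yes PSO:yes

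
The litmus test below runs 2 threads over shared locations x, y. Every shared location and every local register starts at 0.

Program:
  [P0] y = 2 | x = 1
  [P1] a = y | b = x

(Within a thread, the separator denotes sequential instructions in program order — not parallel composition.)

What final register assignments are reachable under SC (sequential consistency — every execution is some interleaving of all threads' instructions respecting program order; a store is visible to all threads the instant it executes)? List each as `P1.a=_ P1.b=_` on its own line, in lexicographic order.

outcome vector order: (P1.a,P1.b)
|SC outcomes| = 4

P1.a=0 P1.b=0
P1.a=0 P1.b=1
P1.a=2 P1.b=0
P1.a=2 P1.b=1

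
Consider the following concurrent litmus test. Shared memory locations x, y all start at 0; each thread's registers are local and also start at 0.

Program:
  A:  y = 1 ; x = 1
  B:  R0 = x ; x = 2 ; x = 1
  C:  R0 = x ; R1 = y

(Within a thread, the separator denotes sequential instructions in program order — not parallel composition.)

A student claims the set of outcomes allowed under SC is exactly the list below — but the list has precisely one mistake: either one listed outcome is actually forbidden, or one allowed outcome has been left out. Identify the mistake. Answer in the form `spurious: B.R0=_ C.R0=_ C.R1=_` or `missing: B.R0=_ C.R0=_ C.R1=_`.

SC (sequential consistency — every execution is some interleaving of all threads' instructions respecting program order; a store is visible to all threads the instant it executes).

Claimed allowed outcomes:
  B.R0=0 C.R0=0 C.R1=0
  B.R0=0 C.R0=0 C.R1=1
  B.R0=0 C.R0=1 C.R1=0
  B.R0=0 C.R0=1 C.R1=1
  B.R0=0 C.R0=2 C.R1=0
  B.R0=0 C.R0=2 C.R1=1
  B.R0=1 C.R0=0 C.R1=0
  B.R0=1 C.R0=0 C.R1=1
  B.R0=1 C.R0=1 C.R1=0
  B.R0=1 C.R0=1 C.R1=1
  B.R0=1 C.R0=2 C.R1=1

outcome vector order: (B.R0,C.R0,C.R1)
[SC] allowed = {(0,0,0) (0,0,1) (0,1,0) (0,1,1) (0,2,0) (0,2,1) (1,0,0) (1,0,1) (1,1,1) (1,2,1)}
claimed∖SC = {(1,1,0)}

spurious: B.R0=1 C.R0=1 C.R1=0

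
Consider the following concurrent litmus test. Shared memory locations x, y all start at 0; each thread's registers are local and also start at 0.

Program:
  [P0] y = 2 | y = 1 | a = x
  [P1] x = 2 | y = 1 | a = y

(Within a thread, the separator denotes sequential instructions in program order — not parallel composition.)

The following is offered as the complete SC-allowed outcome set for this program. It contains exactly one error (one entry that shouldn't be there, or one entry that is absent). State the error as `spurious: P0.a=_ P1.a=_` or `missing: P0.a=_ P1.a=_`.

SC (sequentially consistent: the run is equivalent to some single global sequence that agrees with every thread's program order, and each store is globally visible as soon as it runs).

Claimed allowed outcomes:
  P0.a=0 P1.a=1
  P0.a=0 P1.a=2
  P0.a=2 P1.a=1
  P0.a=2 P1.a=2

spurious: P0.a=0 P1.a=2

outcome vector order: (P0.a,P1.a)
under SC → 01; 21; 22
claimed∖SC = {02}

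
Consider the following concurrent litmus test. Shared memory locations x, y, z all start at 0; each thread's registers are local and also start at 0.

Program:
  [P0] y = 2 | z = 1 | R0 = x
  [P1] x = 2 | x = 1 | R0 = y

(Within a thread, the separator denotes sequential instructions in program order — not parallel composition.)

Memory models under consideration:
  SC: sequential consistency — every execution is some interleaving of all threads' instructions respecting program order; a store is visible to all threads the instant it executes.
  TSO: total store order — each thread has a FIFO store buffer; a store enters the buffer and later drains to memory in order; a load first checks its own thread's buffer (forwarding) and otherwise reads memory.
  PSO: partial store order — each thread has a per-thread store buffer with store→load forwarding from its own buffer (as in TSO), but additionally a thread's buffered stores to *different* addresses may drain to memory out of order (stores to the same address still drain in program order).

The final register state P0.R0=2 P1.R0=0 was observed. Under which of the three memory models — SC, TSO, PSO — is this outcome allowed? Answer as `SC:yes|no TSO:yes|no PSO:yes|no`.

SC:no TSO:yes PSO:yes

outcome vector order: (P0.R0,P1.R0)
[SC] allowed = {02, 10, 12, 22}
[TSO] allowed = {00, 02, 10, 12, 20, 22}
[PSO] allowed = {00, 02, 10, 12, 20, 22}
target 20 ∈ {TSO,PSO}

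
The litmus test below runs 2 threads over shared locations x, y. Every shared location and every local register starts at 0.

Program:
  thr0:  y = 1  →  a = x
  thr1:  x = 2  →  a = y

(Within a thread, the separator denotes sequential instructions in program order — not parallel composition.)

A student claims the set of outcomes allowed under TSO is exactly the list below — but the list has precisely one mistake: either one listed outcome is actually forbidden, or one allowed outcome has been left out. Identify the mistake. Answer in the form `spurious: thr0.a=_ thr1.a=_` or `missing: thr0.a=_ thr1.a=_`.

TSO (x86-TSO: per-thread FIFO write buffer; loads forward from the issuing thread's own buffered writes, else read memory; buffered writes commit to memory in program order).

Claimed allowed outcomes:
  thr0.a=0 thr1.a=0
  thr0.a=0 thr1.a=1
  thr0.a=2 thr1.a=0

missing: thr0.a=2 thr1.a=1

outcome vector order: (thr0.a,thr1.a)
TSO: 4 outcomes — {<0 0>; <0 1>; <2 0>; <2 1>}
TSO∖claimed = {<2 1>}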